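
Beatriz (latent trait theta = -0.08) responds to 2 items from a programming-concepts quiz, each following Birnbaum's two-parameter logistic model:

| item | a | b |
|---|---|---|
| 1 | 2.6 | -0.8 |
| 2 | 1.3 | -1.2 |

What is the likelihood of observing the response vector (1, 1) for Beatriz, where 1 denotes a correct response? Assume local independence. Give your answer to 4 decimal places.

P(theta) = 1 / (1 + exp(−a(theta − b)))
P_1 = 1/(1+e^{-1.8720}) = 0.8667
P_2 = 1/(1+e^{-1.4560}) = 0.8109
L = P_1 × P_2 = 0.8667 × 0.8109 = 0.70282

0.7028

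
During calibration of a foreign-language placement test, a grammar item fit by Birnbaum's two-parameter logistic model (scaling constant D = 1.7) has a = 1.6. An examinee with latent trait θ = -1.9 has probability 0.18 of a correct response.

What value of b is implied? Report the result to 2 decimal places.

-1.34

P(θ) = 1 / (1 + exp(−D·a(θ − b)))
logit(0.18) = ln(0.18/0.82) = -1.5163
b = θ − logit/(1.7·a) = -1.9 − (-1.5163)/2.7200 = -1.3425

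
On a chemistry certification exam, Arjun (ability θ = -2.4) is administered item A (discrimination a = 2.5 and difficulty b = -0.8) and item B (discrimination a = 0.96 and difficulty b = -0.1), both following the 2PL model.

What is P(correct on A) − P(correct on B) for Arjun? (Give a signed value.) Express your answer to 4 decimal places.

-0.0810

P(θ) = 1 / (1 + exp(−a(θ − b)))
P_A = 0.0180
P_B = 0.0990
P_A − P_B = -0.0810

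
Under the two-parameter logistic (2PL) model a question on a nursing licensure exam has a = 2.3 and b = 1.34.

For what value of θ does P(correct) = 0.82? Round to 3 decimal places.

P(θ) = 1 / (1 + exp(−a(θ − b)))
logit = ln(0.8200/0.1800) = 1.5163
θ = b + logit/(a) = 1.34 + 1.5163/2.3000 = 1.9993

1.999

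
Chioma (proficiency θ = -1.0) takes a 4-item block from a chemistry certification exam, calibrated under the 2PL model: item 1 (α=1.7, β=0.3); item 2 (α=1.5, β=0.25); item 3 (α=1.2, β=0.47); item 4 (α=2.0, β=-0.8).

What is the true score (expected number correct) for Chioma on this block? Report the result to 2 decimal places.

0.78

P(θ) = 1 / (1 + exp(−α(θ − β)))
P_1 = 1/(1+e^{2.2100}) = 0.0989
P_2 = 1/(1+e^{1.8750}) = 0.1330
P_3 = 1/(1+e^{1.7640}) = 0.1463
P_4 = 1/(1+e^{0.4000}) = 0.4013
E[score] = 0.0989 + 0.1330 + 0.1463 + 0.4013 = 0.7794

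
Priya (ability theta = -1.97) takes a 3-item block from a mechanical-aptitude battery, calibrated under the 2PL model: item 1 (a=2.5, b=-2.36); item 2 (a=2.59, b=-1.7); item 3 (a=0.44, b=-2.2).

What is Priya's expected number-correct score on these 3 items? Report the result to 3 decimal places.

1.583

P(theta) = 1 / (1 + exp(−a(theta − b)))
P_1 = 1/(1+e^{-0.9750}) = 0.7261
P_2 = 1/(1+e^{0.6993}) = 0.3320
P_3 = 1/(1+e^{-0.1012}) = 0.5253
E[score] = 0.7261 + 0.3320 + 0.5253 = 1.5834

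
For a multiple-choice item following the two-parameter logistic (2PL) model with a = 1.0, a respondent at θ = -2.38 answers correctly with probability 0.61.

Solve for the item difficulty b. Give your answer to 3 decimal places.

P(θ) = 1 / (1 + exp(−a(θ − b)))
logit(0.61) = ln(0.61/0.39) = 0.4473
b = θ − logit/(a) = -2.38 − 0.4473/1.0000 = -2.8273

-2.827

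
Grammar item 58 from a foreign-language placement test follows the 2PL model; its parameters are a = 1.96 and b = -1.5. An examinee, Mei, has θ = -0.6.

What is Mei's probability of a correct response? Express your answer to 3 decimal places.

P(θ) = 1 / (1 + exp(−a(θ − b)))
Exponent: 1.96 × (-0.6 − (-1.5)) = 1.7640
1/(1 + e^{-1.7640}) = 0.8537

0.854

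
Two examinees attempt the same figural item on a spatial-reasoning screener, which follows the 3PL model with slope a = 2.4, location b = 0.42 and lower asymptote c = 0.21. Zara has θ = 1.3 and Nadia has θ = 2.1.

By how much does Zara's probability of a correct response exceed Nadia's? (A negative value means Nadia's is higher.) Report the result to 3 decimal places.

P(θ) = c + (1 − c) · 1 / (1 + exp(−a(θ − b)))
P(Zara) = 0.9147  [exponent 2.1120]
P(Nadia) = 0.9862  [exponent 4.0320]
Difference = 0.9147 − 0.9862 = -0.0715

-0.071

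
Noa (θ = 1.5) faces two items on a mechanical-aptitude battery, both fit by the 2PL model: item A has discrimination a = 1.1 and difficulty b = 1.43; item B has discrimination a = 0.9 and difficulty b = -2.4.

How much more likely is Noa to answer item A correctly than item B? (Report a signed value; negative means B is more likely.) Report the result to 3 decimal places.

P(θ) = 1 / (1 + exp(−a(θ − b)))
P_A = 0.5192
P_B = 0.9710
P_A − P_B = -0.4517

-0.452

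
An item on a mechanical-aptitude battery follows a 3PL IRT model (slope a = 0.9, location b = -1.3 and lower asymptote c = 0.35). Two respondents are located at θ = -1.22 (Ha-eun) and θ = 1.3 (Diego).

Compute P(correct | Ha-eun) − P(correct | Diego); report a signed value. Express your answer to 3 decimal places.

-0.256

P(θ) = c + (1 − c) · 1 / (1 + exp(−a(θ − b)))
P(Ha-eun) = 0.6867  [exponent 0.0720]
P(Diego) = 0.9429  [exponent 2.3400]
Difference = 0.6867 − 0.9429 = -0.2562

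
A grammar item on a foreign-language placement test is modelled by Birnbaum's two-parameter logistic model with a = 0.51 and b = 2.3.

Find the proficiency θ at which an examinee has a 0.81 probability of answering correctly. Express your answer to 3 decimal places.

5.143

P(θ) = 1 / (1 + exp(−a(θ − b)))
logit = ln(0.8100/0.1900) = 1.4500
θ = b + logit/(a) = 2.3 + 1.4500/0.5100 = 5.1432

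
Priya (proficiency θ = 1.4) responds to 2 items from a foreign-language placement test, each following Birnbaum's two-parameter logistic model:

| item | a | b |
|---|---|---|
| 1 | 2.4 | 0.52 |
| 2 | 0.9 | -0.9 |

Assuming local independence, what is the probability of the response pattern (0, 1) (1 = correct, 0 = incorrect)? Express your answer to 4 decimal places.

P(θ) = 1 / (1 + exp(−a(θ − b)))
P_1 = 1/(1+e^{-2.1120}) = 0.8921
P_2 = 1/(1+e^{-2.0700}) = 0.8880
L = (1−P_1) × P_2 = 0.1079 × 0.8880 = 0.09584

0.0958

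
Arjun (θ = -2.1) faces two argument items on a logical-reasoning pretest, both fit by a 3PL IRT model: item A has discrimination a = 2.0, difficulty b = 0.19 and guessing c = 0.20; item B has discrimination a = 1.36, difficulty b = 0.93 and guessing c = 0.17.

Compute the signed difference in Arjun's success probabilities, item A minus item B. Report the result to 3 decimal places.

0.025

P(θ) = c + (1 − c) · 1 / (1 + exp(−a(θ − b)))
P_A = 0.2081
P_B = 0.1833
P_A − P_B = 0.0249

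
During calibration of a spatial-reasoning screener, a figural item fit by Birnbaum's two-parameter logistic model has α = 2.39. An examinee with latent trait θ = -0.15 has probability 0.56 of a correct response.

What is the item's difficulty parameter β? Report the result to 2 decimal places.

P(θ) = 1 / (1 + exp(−α(θ − β)))
logit(0.56) = ln(0.56/0.44) = 0.2412
β = θ − logit/(α) = -0.15 − 0.2412/2.3900 = -0.2509

-0.25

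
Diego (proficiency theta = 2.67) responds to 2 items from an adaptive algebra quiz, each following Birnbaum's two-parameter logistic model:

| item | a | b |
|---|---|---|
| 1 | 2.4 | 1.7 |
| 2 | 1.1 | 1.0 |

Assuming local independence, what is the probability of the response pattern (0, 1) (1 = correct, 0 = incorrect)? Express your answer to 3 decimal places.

0.077

P(theta) = 1 / (1 + exp(−a(theta − b)))
P_1 = 1/(1+e^{-2.3280}) = 0.9112
P_2 = 1/(1+e^{-1.8370}) = 0.8626
L = (1−P_1) × P_2 = 0.0888 × 0.8626 = 0.07662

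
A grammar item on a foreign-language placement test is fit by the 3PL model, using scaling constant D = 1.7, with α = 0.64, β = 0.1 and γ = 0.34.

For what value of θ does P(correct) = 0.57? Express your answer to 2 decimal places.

P(θ) = γ + (1 − γ) · 1 / (1 + exp(−D·α(θ − β)))
Remove guessing floor: (0.57 − 0.34)/(1 − 0.34) = 0.3485
logit = ln(0.3485/0.6515) = -0.6257
θ = β + logit/(1.7·α) = 0.1 + (-0.6257)/1.0880 = -0.4751

-0.48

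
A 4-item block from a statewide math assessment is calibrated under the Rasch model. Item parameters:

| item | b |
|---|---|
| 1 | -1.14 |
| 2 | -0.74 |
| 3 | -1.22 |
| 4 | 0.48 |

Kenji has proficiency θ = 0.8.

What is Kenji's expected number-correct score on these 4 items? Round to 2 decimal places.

P(θ) = 1 / (1 + exp(−(θ − b)))
P_1 = 1/(1+e^{-1.9400}) = 0.8744
P_2 = 1/(1+e^{-1.5400}) = 0.8235
P_3 = 1/(1+e^{-2.0200}) = 0.8829
P_4 = 1/(1+e^{-0.3200}) = 0.5793
E[score] = 0.8744 + 0.8235 + 0.8829 + 0.5793 = 3.1600

3.16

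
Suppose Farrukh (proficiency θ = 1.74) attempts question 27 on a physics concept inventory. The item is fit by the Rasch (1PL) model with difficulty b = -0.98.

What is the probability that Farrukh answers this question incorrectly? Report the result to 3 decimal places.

P(θ) = 1 / (1 + exp(−(θ − b)))
Exponent: (1.74 − (-0.98)) = 2.7200
1/(1 + e^{-2.7200}) = 0.9382
P = 0.9382
P(incorrect) = 1 − 0.9382 = 0.0618

0.062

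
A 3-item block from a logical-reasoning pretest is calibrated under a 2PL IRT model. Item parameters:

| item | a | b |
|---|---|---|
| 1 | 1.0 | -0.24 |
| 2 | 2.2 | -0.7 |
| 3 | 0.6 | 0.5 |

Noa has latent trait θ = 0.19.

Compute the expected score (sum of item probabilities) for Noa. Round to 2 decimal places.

P(θ) = 1 / (1 + exp(−a(θ − b)))
P_1 = 1/(1+e^{-0.4300}) = 0.6059
P_2 = 1/(1+e^{-1.9580}) = 0.8763
P_3 = 1/(1+e^{0.1860}) = 0.4536
E[score] = 0.6059 + 0.8763 + 0.4536 = 1.9358

1.94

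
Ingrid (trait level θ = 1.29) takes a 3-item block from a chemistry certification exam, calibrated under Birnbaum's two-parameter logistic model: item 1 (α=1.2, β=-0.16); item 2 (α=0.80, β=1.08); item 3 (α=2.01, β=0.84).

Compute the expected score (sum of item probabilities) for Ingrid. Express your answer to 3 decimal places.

2.104

P(θ) = 1 / (1 + exp(−α(θ − β)))
P_1 = 1/(1+e^{-1.7400}) = 0.8507
P_2 = 1/(1+e^{-0.1680}) = 0.5419
P_3 = 1/(1+e^{-0.9045}) = 0.7119
E[score] = 0.8507 + 0.5419 + 0.7119 = 2.1045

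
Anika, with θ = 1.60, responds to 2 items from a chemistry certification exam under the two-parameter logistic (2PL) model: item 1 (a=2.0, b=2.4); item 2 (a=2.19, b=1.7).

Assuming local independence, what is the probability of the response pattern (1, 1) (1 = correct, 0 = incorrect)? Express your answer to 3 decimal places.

0.075

P(θ) = 1 / (1 + exp(−a(θ − b)))
P_1 = 1/(1+e^{1.6000}) = 0.1680
P_2 = 1/(1+e^{0.2190}) = 0.4455
L = P_1 × P_2 = 0.1680 × 0.4455 = 0.07483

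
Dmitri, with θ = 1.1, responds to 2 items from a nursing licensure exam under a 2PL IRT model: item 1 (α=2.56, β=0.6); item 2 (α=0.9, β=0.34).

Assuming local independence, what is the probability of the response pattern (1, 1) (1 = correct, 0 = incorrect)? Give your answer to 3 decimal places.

P(θ) = 1 / (1 + exp(−α(θ − β)))
P_1 = 1/(1+e^{-1.2800}) = 0.7824
P_2 = 1/(1+e^{-0.6840}) = 0.6646
L = P_1 × P_2 = 0.7824 × 0.6646 = 0.52004

0.520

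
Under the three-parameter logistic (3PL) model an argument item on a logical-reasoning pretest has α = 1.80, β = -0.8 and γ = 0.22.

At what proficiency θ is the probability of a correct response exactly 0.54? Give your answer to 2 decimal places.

-1.00

P(θ) = γ + (1 − γ) · 1 / (1 + exp(−α(θ − β)))
Remove guessing floor: (0.54 − 0.22)/(1 − 0.22) = 0.4103
logit = ln(0.4103/0.5897) = -0.3629
θ = β + logit/(α) = -0.8 + (-0.3629)/1.8000 = -1.0016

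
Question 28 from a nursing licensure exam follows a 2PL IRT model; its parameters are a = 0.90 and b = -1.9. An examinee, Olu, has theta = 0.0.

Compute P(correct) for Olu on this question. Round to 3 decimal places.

0.847

P(theta) = 1 / (1 + exp(−a(theta − b)))
Exponent: 0.90 × (0.0 − (-1.9)) = 1.7100
1/(1 + e^{-1.7100}) = 0.8468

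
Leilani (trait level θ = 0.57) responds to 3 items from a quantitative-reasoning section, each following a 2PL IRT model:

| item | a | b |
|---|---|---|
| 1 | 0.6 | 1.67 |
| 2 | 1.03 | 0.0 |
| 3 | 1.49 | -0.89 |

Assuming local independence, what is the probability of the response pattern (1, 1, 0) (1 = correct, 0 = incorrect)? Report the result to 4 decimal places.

0.0223

P(θ) = 1 / (1 + exp(−a(θ − b)))
P_1 = 1/(1+e^{0.6600}) = 0.3407
P_2 = 1/(1+e^{-0.5871}) = 0.6427
P_3 = 1/(1+e^{-2.1754}) = 0.8980
L = P_1 × P_2 × (1−P_3) = 0.3407 × 0.6427 × 0.1020 = 0.02233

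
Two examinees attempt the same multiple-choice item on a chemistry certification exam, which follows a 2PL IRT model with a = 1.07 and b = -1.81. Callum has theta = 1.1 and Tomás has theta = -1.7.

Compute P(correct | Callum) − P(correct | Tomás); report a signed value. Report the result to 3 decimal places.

P(theta) = 1 / (1 + exp(−a(theta − b)))
P(Callum) = 0.9575  [exponent 3.1137]
P(Tomás) = 0.5294  [exponent 0.1177]
Difference = 0.9575 − 0.5294 = 0.4281

0.428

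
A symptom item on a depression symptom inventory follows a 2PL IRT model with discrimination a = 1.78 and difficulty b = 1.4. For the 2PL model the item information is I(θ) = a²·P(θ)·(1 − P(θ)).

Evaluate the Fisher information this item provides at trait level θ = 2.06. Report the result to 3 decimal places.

P = 1/(1+e^{-1.1748}) = 0.7640
P(1−P) = 0.7640 × 0.2360 = 0.1803
I = a² × P(1−P) = 1.78² × 0.1803 = 0.57126

0.571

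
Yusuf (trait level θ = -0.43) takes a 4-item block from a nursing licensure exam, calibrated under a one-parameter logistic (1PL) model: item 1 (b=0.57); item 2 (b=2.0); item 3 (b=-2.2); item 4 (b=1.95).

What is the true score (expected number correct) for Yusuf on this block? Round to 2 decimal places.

1.29

P(θ) = 1 / (1 + exp(−(θ − b)))
P_1 = 1/(1+e^{1.0000}) = 0.2689
P_2 = 1/(1+e^{2.4300}) = 0.0809
P_3 = 1/(1+e^{-1.7700}) = 0.8545
P_4 = 1/(1+e^{2.3800}) = 0.0847
E[score] = 0.2689 + 0.0809 + 0.8545 + 0.0847 = 1.2890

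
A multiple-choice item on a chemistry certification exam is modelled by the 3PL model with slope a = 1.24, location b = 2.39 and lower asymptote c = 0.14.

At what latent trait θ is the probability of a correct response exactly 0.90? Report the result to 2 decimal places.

P(θ) = c + (1 − c) · 1 / (1 + exp(−a(θ − b)))
Remove guessing floor: (0.90 − 0.14)/(1 − 0.14) = 0.8837
logit = ln(0.8837/0.1163) = 2.0281
θ = b + logit/(a) = 2.39 + 2.0281/1.2400 = 4.0256

4.03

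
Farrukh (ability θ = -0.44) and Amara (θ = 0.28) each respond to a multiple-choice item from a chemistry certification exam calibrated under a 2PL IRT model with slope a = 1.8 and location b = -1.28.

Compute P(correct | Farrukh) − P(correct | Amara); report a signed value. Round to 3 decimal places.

-0.124

P(θ) = 1 / (1 + exp(−a(θ − b)))
P(Farrukh) = 0.8194  [exponent 1.5120]
P(Amara) = 0.9431  [exponent 2.8080]
Difference = 0.8194 − 0.9431 = -0.1237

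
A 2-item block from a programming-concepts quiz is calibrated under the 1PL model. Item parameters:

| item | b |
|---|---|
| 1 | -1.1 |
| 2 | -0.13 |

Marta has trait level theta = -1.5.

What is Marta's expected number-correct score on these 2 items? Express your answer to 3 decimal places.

0.604

P(theta) = 1 / (1 + exp(−(theta − b)))
P_1 = 1/(1+e^{0.4000}) = 0.4013
P_2 = 1/(1+e^{1.3700}) = 0.2026
E[score] = 0.4013 + 0.2026 = 0.6039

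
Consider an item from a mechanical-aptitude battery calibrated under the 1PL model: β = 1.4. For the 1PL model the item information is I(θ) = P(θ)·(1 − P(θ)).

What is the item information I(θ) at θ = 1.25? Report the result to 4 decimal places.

0.2486

P = 1/(1+e^{0.1500}) = 0.4626
P(1−P) = 0.4626 × 0.5374 = 0.2486
I = P(1−P) = 0.24860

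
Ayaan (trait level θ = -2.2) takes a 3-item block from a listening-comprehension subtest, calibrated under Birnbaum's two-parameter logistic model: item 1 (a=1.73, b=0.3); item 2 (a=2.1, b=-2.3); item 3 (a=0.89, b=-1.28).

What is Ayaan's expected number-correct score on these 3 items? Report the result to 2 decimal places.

P(θ) = 1 / (1 + exp(−a(θ − b)))
P_1 = 1/(1+e^{4.3250}) = 0.0131
P_2 = 1/(1+e^{-0.2100}) = 0.5523
P_3 = 1/(1+e^{0.8188}) = 0.3060
E[score] = 0.0131 + 0.5523 + 0.3060 = 0.8714

0.87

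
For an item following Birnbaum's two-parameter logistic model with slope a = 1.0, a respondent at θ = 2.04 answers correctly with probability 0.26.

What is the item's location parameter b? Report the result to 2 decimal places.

P(θ) = 1 / (1 + exp(−a(θ − b)))
logit(0.26) = ln(0.26/0.74) = -1.0460
b = θ − logit/(a) = 2.04 − (-1.0460)/1.0000 = 3.0860

3.09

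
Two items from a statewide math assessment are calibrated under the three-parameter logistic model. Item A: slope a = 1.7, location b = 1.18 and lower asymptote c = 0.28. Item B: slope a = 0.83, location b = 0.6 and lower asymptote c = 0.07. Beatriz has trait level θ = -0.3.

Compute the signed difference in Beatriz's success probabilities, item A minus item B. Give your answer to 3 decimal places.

-0.035

P(θ) = c + (1 − c) · 1 / (1 + exp(−a(θ − b)))
P_A = 0.3338
P_B = 0.3690
P_A − P_B = -0.0352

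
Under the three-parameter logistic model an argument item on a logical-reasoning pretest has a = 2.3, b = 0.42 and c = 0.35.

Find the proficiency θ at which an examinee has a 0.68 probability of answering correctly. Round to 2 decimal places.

0.43

P(θ) = c + (1 − c) · 1 / (1 + exp(−a(θ − b)))
Remove guessing floor: (0.68 − 0.35)/(1 − 0.35) = 0.5077
logit = ln(0.5077/0.4923) = 0.0308
θ = b + logit/(a) = 0.42 + 0.0308/2.3000 = 0.4334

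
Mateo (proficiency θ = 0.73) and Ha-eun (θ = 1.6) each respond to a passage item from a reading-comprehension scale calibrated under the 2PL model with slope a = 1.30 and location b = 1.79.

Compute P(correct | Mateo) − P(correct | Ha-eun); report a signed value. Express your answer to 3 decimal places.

-0.237

P(θ) = 1 / (1 + exp(−a(θ − b)))
P(Mateo) = 0.2013  [exponent -1.3780]
P(Ha-eun) = 0.4386  [exponent -0.2470]
Difference = 0.2013 − 0.4386 = -0.2372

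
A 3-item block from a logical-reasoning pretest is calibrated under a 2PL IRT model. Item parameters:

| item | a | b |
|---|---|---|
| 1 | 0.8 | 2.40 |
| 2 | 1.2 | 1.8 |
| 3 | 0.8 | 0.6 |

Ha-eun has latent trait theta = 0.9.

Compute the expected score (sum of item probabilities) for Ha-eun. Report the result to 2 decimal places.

P(theta) = 1 / (1 + exp(−a(theta − b)))
P_1 = 1/(1+e^{1.2000}) = 0.2315
P_2 = 1/(1+e^{1.0800}) = 0.2535
P_3 = 1/(1+e^{-0.2400}) = 0.5597
E[score] = 0.2315 + 0.2535 + 0.5597 = 1.0447

1.04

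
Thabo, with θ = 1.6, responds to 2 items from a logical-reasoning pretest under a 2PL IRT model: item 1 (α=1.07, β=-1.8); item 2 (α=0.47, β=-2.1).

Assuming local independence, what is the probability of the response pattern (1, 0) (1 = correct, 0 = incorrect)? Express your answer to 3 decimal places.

P(θ) = 1 / (1 + exp(−α(θ − β)))
P_1 = 1/(1+e^{-3.6380}) = 0.9744
P_2 = 1/(1+e^{-1.7390}) = 0.8506
L = P_1 × (1−P_2) = 0.9744 × 0.1494 = 0.14561

0.146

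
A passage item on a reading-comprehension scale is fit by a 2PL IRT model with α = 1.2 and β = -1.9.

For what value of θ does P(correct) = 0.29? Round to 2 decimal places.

-2.65

P(θ) = 1 / (1 + exp(−α(θ − β)))
logit = ln(0.2900/0.7100) = -0.8954
θ = β + logit/(α) = -1.9 + (-0.8954)/1.2000 = -2.6462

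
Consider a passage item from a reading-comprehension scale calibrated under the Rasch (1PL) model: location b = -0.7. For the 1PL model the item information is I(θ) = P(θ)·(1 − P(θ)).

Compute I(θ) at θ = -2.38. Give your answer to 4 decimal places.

P = 1/(1+e^{1.6800}) = 0.1571
P(1−P) = 0.1571 × 0.8429 = 0.1324
I = P(1−P) = 0.13242

0.1324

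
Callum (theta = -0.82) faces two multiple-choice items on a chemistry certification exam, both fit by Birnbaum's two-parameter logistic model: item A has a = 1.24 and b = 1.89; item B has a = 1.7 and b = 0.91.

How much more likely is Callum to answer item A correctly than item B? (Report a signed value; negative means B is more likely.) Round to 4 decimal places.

-0.0166

P(theta) = 1 / (1 + exp(−a(theta − b)))
P_A = 0.0336
P_B = 0.0502
P_A − P_B = -0.0166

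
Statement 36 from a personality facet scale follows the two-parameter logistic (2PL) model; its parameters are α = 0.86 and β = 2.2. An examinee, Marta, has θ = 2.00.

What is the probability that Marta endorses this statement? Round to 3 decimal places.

P(θ) = 1 / (1 + exp(−α(θ − β)))
Exponent: 0.86 × (2.00 − 2.2) = -0.1720
1/(1 + e^{0.1720}) = 0.4571

0.457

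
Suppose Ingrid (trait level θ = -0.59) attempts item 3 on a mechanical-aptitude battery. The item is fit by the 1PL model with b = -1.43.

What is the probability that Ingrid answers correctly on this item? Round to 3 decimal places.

P(θ) = 1 / (1 + exp(−(θ − b)))
Exponent: (-0.59 − (-1.43)) = 0.8400
1/(1 + e^{-0.8400}) = 0.6985
P = 0.6985

0.698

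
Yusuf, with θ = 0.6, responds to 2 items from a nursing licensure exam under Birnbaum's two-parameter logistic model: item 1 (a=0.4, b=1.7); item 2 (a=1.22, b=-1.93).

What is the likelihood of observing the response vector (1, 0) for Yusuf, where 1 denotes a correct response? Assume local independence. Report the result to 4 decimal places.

P(θ) = 1 / (1 + exp(−a(θ − b)))
P_1 = 1/(1+e^{0.4400}) = 0.3917
P_2 = 1/(1+e^{-3.0866}) = 0.9563
L = P_1 × (1−P_2) = 0.3917 × 0.0437 = 0.01710

0.0171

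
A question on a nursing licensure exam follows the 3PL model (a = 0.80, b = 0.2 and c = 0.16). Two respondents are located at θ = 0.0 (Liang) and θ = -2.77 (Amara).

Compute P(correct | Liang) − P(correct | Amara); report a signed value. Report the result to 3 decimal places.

0.315

P(θ) = c + (1 − c) · 1 / (1 + exp(−a(θ − b)))
P(Liang) = 0.5465  [exponent -0.1600]
P(Amara) = 0.2314  [exponent -2.3760]
Difference = 0.5465 − 0.2314 = 0.3151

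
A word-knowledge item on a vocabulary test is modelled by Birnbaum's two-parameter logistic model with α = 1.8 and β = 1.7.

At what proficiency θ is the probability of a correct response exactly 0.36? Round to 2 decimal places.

P(θ) = 1 / (1 + exp(−α(θ − β)))
logit = ln(0.3600/0.6400) = -0.5754
θ = β + logit/(α) = 1.7 + (-0.5754)/1.8000 = 1.3804

1.38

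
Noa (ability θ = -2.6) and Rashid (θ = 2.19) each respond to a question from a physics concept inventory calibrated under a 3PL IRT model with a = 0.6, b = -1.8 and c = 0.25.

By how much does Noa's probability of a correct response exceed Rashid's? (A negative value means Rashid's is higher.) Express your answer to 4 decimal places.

P(θ) = c + (1 − c) · 1 / (1 + exp(−a(θ − b)))
P(Noa) = 0.5367  [exponent -0.4800]
P(Rashid) = 0.9373  [exponent 2.3940]
Difference = 0.5367 − 0.9373 = -0.4006

-0.4006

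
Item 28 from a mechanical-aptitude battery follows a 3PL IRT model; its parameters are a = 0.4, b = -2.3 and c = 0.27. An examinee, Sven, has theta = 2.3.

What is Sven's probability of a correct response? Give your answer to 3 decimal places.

P(theta) = c + (1 − c) · 1 / (1 + exp(−a(theta − b)))
Exponent: 0.4 × (2.3 − (-2.3)) = 1.8400
1/(1 + e^{-1.8400}) = 0.8629
P = 0.27 + 0.73 × 0.8629 = 0.9000

0.900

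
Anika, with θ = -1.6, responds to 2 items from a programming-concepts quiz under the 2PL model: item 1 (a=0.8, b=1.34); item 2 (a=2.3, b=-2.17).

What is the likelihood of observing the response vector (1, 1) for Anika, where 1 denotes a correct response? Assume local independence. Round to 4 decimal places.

P(θ) = 1 / (1 + exp(−a(θ − b)))
P_1 = 1/(1+e^{2.3520}) = 0.0869
P_2 = 1/(1+e^{-1.3110}) = 0.7877
L = P_1 × P_2 = 0.0869 × 0.7877 = 0.06845

0.0685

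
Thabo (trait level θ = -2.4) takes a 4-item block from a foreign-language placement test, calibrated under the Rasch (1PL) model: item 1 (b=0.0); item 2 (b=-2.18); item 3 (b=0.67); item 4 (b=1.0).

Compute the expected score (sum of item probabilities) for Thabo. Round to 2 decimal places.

0.61

P(θ) = 1 / (1 + exp(−(θ − b)))
P_1 = 1/(1+e^{2.4000}) = 0.0832
P_2 = 1/(1+e^{0.2200}) = 0.4452
P_3 = 1/(1+e^{3.0700}) = 0.0444
P_4 = 1/(1+e^{3.4000}) = 0.0323
E[score] = 0.0832 + 0.4452 + 0.0444 + 0.0323 = 0.6051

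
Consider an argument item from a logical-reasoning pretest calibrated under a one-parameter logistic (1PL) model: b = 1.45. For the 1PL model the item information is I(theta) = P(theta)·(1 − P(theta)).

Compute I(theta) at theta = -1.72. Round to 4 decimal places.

P = 1/(1+e^{3.1700}) = 0.0403
P(1−P) = 0.0403 × 0.9597 = 0.0387
I = P(1−P) = 0.03869

0.0387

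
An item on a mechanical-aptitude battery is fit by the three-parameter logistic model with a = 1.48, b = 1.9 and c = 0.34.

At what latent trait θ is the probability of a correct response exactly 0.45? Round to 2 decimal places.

P(θ) = c + (1 − c) · 1 / (1 + exp(−a(θ − b)))
Remove guessing floor: (0.45 − 0.34)/(1 − 0.34) = 0.1667
logit = ln(0.1667/0.8333) = -1.6094
θ = b + logit/(a) = 1.9 + (-1.6094)/1.4800 = 0.8125

0.81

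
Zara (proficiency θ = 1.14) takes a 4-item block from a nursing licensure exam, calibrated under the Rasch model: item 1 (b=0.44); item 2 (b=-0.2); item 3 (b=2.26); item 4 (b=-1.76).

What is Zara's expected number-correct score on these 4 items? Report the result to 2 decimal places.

P(θ) = 1 / (1 + exp(−(θ − b)))
P_1 = 1/(1+e^{-0.7000}) = 0.6682
P_2 = 1/(1+e^{-1.3400}) = 0.7925
P_3 = 1/(1+e^{1.1200}) = 0.2460
P_4 = 1/(1+e^{-2.9000}) = 0.9478
E[score] = 0.6682 + 0.7925 + 0.2460 + 0.9478 = 2.6545

2.65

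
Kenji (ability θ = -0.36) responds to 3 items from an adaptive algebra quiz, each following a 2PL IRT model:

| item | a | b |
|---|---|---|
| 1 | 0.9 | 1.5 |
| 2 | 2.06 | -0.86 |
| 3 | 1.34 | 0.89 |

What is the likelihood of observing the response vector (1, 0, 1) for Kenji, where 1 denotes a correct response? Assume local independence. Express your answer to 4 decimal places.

P(θ) = 1 / (1 + exp(−a(θ − b)))
P_1 = 1/(1+e^{1.6740}) = 0.1579
P_2 = 1/(1+e^{-1.0300}) = 0.7369
P_3 = 1/(1+e^{1.6750}) = 0.1578
L = P_1 × (1−P_2) × P_3 = 0.1579 × 0.2631 × 0.1578 = 0.00655

0.0066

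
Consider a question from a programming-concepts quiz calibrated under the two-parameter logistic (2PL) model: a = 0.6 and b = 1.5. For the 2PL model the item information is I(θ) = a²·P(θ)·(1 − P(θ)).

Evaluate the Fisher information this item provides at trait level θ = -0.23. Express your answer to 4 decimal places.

P = 1/(1+e^{1.0380}) = 0.2615
P(1−P) = 0.2615 × 0.7385 = 0.1931
I = a² × P(1−P) = 0.6² × 0.1931 = 0.06953

0.0695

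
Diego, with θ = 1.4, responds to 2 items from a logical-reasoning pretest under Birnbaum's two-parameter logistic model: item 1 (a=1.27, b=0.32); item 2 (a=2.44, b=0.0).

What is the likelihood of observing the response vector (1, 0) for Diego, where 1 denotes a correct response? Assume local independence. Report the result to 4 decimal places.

P(θ) = 1 / (1 + exp(−a(θ − b)))
P_1 = 1/(1+e^{-1.3716}) = 0.7976
P_2 = 1/(1+e^{-3.4160}) = 0.9682
L = P_1 × (1−P_2) = 0.7976 × 0.0318 = 0.02536

0.0254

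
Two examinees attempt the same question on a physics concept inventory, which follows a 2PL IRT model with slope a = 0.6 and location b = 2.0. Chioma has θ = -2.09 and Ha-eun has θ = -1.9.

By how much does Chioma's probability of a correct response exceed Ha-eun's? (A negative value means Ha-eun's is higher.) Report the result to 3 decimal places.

-0.009

P(θ) = 1 / (1 + exp(−a(θ − b)))
P(Chioma) = 0.0791  [exponent -2.4540]
P(Ha-eun) = 0.0879  [exponent -2.3400]
Difference = 0.0791 − 0.0879 = -0.0087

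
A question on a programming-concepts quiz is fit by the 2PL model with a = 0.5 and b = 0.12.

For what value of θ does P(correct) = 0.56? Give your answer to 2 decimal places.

P(θ) = 1 / (1 + exp(−a(θ − b)))
logit = ln(0.5600/0.4400) = 0.2412
θ = b + logit/(a) = 0.12 + 0.2412/0.5000 = 0.6023

0.60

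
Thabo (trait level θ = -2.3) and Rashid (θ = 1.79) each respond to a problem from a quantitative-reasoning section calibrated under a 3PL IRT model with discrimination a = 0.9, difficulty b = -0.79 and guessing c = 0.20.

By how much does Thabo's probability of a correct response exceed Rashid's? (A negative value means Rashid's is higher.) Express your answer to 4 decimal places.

P(θ) = c + (1 − c) · 1 / (1 + exp(−a(θ − b)))
P(Thabo) = 0.3635  [exponent -1.3590]
P(Rashid) = 0.9285  [exponent 2.3220]
Difference = 0.3635 − 0.9285 = -0.5650

-0.5650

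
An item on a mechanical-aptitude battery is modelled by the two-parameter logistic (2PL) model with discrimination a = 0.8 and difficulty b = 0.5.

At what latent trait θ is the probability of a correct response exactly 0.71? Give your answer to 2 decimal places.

1.62

P(θ) = 1 / (1 + exp(−a(θ − b)))
logit = ln(0.7100/0.2900) = 0.8954
θ = b + logit/(a) = 0.5 + 0.8954/0.8000 = 1.6192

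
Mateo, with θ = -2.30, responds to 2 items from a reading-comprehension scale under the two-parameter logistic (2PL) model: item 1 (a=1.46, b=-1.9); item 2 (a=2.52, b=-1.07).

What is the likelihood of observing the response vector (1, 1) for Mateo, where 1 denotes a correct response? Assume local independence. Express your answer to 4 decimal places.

P(θ) = 1 / (1 + exp(−a(θ − b)))
P_1 = 1/(1+e^{0.5840}) = 0.3580
P_2 = 1/(1+e^{3.0996}) = 0.0431
L = P_1 × P_2 = 0.3580 × 0.0431 = 0.01544

0.0154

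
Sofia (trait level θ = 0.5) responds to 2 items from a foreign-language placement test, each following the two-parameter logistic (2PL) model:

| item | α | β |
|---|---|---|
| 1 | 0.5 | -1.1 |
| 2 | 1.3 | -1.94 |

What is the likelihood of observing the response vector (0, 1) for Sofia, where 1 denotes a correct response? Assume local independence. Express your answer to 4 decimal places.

P(θ) = 1 / (1 + exp(−α(θ − β)))
P_1 = 1/(1+e^{-0.8000}) = 0.6900
P_2 = 1/(1+e^{-3.1720}) = 0.9598
L = (1−P_1) × P_2 = 0.3100 × 0.9598 = 0.29755

0.2976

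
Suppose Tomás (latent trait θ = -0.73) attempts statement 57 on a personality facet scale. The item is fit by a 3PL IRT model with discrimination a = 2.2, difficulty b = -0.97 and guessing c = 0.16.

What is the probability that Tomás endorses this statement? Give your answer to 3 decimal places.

0.688

P(θ) = c + (1 − c) · 1 / (1 + exp(−a(θ − b)))
Exponent: 2.2 × (-0.73 − (-0.97)) = 0.5280
1/(1 + e^{-0.5280}) = 0.6290
P = 0.16 + 0.84 × 0.6290 = 0.6884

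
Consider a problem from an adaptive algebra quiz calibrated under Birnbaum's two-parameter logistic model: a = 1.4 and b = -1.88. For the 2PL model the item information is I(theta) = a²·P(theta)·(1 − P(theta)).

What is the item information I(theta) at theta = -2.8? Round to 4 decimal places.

P = 1/(1+e^{1.2880}) = 0.2162
P(1−P) = 0.2162 × 0.7838 = 0.1695
I = a² × P(1−P) = 1.4² × 0.1695 = 0.33213

0.3321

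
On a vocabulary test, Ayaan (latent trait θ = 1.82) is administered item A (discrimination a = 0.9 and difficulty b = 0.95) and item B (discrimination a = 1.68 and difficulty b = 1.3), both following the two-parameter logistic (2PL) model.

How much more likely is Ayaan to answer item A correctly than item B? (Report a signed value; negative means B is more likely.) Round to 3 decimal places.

-0.019

P(θ) = 1 / (1 + exp(−a(θ − b)))
P_A = 0.6863
P_B = 0.7055
P_A − P_B = -0.0192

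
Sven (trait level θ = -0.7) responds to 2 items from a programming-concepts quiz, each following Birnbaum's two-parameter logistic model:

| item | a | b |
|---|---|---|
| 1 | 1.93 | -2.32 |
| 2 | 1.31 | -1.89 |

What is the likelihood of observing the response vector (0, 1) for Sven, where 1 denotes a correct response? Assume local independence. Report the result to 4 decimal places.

0.0347

P(θ) = 1 / (1 + exp(−a(θ − b)))
P_1 = 1/(1+e^{-3.1266}) = 0.9580
P_2 = 1/(1+e^{-1.5589}) = 0.8262
L = (1−P_1) × P_2 = 0.0420 × 0.8262 = 0.03472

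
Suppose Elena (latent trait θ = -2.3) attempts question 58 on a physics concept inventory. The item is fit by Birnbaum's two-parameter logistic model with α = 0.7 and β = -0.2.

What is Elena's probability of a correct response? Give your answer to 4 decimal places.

P(θ) = 1 / (1 + exp(−α(θ − β)))
Exponent: 0.7 × (-2.3 − (-0.2)) = -1.4700
1/(1 + e^{1.4700}) = 0.1869

0.1869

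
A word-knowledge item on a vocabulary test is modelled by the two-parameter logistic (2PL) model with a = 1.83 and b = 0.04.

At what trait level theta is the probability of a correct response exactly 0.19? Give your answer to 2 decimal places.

P(theta) = 1 / (1 + exp(−a(theta − b)))
logit = ln(0.1900/0.8100) = -1.4500
theta = b + logit/(a) = 0.04 + (-1.4500)/1.8300 = -0.7524

-0.75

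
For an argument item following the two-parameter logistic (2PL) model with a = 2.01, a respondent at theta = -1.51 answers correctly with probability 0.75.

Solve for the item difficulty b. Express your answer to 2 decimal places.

-2.06

P(theta) = 1 / (1 + exp(−a(theta − b)))
logit(0.75) = ln(0.75/0.25) = 1.0986
b = theta − logit/(a) = -1.51 − 1.0986/2.0100 = -2.0566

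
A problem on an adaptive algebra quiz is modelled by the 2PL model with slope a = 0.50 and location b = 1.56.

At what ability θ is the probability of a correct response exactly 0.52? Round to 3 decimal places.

P(θ) = 1 / (1 + exp(−a(θ − b)))
logit = ln(0.5200/0.4800) = 0.0800
θ = b + logit/(a) = 1.56 + 0.0800/0.5000 = 1.7201

1.720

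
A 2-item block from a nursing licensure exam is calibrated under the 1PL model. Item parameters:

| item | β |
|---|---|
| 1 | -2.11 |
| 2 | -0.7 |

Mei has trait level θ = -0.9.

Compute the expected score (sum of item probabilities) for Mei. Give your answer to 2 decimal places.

P(θ) = 1 / (1 + exp(−(θ − β)))
P_1 = 1/(1+e^{-1.2100}) = 0.7703
P_2 = 1/(1+e^{0.2000}) = 0.4502
E[score] = 0.7703 + 0.4502 = 1.2205

1.22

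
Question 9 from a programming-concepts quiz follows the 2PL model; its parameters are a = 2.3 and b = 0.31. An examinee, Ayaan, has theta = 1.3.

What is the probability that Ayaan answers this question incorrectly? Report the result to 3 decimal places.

0.093

P(theta) = 1 / (1 + exp(−a(theta − b)))
Exponent: 2.3 × (1.3 − 0.31) = 2.2770
1/(1 + e^{-2.2770}) = 0.9070
P(incorrect) = 1 − 0.9070 = 0.0930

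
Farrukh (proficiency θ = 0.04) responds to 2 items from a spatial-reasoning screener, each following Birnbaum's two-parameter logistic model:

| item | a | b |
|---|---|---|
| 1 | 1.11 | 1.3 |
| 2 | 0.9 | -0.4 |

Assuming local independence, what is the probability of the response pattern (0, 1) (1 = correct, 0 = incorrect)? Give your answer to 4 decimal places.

P(θ) = 1 / (1 + exp(−a(θ − b)))
P_1 = 1/(1+e^{1.3986}) = 0.1980
P_2 = 1/(1+e^{-0.3960}) = 0.5977
L = (1−P_1) × P_2 = 0.8020 × 0.5977 = 0.47935

0.4794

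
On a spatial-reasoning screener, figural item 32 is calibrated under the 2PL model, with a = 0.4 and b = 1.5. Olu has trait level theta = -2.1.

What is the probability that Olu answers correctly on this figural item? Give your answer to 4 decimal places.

P(theta) = 1 / (1 + exp(−a(theta − b)))
Exponent: 0.4 × (-2.1 − 1.5) = -1.4400
1/(1 + e^{1.4400}) = 0.1915

0.1915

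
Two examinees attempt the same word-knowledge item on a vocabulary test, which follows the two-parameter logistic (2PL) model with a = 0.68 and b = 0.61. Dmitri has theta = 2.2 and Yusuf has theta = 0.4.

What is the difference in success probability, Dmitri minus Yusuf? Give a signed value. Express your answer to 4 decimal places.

0.2824

P(theta) = 1 / (1 + exp(−a(theta − b)))
P(Dmitri) = 0.7467  [exponent 1.0812]
P(Yusuf) = 0.4644  [exponent -0.1428]
Difference = 0.7467 − 0.4644 = 0.2824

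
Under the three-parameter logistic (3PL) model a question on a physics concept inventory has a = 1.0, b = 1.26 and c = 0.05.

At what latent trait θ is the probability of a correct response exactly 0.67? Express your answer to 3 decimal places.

1.891

P(θ) = c + (1 − c) · 1 / (1 + exp(−a(θ − b)))
Remove guessing floor: (0.67 − 0.05)/(1 − 0.05) = 0.6526
logit = ln(0.6526/0.3474) = 0.6306
θ = b + logit/(a) = 1.26 + 0.6306/1.0000 = 1.8906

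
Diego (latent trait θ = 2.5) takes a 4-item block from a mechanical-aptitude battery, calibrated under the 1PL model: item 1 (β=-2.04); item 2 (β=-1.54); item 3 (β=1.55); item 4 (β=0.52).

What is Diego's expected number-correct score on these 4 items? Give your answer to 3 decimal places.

3.572

P(θ) = 1 / (1 + exp(−(θ − β)))
P_1 = 1/(1+e^{-4.5400}) = 0.9894
P_2 = 1/(1+e^{-4.0400}) = 0.9827
P_3 = 1/(1+e^{-0.9500}) = 0.7211
P_4 = 1/(1+e^{-1.9800}) = 0.8787
E[score] = 0.9894 + 0.9827 + 0.7211 + 0.8787 = 3.5719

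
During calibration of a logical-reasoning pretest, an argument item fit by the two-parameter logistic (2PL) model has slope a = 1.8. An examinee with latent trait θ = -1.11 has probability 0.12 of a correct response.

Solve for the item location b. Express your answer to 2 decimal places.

P(θ) = 1 / (1 + exp(−a(θ − b)))
logit(0.12) = ln(0.12/0.88) = -1.9924
b = θ − logit/(a) = -1.11 − (-1.9924)/1.8000 = -0.0031

0.00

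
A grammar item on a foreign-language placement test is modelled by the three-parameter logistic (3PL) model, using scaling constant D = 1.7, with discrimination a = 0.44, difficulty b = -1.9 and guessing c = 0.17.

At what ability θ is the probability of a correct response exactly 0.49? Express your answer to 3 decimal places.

-2.523

P(θ) = c + (1 − c) · 1 / (1 + exp(−D·a(θ − b)))
Remove guessing floor: (0.49 − 0.17)/(1 − 0.17) = 0.3855
logit = ln(0.3855/0.6145) = -0.4661
θ = b + logit/(1.7·a) = -1.9 + (-0.4661)/0.7480 = -2.5231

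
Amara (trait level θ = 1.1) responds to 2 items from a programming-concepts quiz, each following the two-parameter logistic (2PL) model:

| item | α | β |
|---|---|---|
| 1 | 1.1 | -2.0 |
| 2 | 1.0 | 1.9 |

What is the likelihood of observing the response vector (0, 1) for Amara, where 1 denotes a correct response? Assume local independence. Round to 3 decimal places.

P(θ) = 1 / (1 + exp(−α(θ − β)))
P_1 = 1/(1+e^{-3.4100}) = 0.9680
P_2 = 1/(1+e^{0.8000}) = 0.3100
L = (1−P_1) × P_2 = 0.0320 × 0.3100 = 0.00992

0.010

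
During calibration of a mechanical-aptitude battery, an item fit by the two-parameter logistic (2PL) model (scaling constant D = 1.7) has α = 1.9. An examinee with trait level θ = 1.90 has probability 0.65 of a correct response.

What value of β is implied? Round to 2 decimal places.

P(θ) = 1 / (1 + exp(−D·α(θ − β)))
logit(0.65) = ln(0.65/0.35) = 0.6190
β = θ − logit/(1.7·α) = 1.90 − 0.6190/3.2300 = 1.7083

1.71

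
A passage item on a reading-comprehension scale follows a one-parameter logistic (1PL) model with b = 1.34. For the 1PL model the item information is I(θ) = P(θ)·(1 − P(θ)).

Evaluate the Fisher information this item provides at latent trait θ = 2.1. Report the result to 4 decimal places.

P = 1/(1+e^{-0.7600}) = 0.6814
P(1−P) = 0.6814 × 0.3186 = 0.2171
I = P(1−P) = 0.21711

0.2171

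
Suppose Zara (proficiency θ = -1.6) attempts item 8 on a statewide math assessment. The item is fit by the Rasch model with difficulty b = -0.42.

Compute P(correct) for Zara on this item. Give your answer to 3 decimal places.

0.235

P(θ) = 1 / (1 + exp(−(θ − b)))
Exponent: (-1.6 − (-0.42)) = -1.1800
1/(1 + e^{1.1800}) = 0.2351
P = 0.2351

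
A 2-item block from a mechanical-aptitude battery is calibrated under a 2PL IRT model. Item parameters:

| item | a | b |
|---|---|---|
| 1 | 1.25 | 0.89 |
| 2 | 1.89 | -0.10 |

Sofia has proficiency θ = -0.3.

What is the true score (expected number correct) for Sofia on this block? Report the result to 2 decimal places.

P(θ) = 1 / (1 + exp(−a(θ − b)))
P_1 = 1/(1+e^{1.4875}) = 0.1843
P_2 = 1/(1+e^{0.3780}) = 0.4066
E[score] = 0.1843 + 0.4066 = 0.5909

0.59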